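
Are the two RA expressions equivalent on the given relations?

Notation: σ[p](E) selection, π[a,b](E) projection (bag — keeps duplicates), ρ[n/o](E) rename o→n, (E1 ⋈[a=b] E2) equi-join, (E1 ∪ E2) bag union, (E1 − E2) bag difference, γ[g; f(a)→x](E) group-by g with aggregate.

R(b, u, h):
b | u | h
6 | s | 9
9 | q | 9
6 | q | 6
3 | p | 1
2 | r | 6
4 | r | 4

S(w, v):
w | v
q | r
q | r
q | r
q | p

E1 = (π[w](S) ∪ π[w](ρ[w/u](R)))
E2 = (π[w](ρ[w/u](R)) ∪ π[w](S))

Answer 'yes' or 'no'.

E1 row counts bottom-up:
  S → 4
  π[w](S) → 4
  R → 6
  ρ[w/u](R) → 6
  π[w](ρ[w/u](R)) → 6
  (π[w](S) ∪ π[w](ρ[w/u](R))) → 10
E2 row counts bottom-up:
  R → 6
  ρ[w/u](R) → 6
  π[w](ρ[w/u](R)) → 6
  S → 4
  π[w](S) → 4
  (π[w](ρ[w/u](R)) ∪ π[w](S)) → 10

E1 and E2 produce the same multiset:
w
p
q
q
q
q
q
q
r
r
s

yes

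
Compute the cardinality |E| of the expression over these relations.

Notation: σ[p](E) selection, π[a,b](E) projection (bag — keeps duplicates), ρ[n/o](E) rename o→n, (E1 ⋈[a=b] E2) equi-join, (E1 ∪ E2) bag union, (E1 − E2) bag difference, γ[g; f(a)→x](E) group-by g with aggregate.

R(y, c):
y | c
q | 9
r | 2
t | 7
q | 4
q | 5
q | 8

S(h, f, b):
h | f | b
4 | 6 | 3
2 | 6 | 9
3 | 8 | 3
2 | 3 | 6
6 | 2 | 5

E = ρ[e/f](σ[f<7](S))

Subexpression sizes:
  S → 5
  σ[f<7](S) → 4
  ρ[e/f](σ[f<7](S)) → 4

|E| = 4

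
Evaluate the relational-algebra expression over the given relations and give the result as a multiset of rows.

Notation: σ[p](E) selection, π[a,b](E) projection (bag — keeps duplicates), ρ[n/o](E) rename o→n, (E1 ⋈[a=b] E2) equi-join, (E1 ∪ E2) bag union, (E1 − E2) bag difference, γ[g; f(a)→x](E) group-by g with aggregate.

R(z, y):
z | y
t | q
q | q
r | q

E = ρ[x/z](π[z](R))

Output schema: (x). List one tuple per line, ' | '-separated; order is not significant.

Per-node cardinality:
  R → 3
  π[z](R) → 3
  ρ[x/z](π[z](R)) → 3

== RESULT ==
x
q
r
t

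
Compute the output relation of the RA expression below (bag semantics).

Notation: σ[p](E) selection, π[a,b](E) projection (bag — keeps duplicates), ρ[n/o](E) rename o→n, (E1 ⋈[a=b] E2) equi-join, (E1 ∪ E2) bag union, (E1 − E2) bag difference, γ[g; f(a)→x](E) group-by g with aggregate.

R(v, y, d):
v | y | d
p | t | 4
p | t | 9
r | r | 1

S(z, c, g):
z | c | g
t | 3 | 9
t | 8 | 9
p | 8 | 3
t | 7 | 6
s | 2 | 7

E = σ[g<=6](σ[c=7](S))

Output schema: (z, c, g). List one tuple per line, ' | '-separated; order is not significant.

Subexpression sizes:
  S → 5
  σ[c=7](S) → 1
  σ[g<=6](σ[c=7](S)) → 1

== RESULT ==
z | c | g
t | 7 | 6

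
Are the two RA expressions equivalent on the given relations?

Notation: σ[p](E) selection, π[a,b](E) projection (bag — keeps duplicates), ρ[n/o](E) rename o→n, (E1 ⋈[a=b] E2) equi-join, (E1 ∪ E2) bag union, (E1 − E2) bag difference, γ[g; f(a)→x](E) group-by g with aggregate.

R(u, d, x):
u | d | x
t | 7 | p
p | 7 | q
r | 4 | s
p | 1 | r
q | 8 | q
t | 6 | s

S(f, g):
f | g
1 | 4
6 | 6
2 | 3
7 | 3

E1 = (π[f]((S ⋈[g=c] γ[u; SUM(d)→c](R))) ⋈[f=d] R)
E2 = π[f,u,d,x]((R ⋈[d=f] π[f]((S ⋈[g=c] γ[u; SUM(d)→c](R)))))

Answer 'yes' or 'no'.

E1 stepwise |·|:
  S → 4
  R → 6
  γ[u; SUM(d)→c](R) → 4
  (S ⋈[g=c] γ[u; SUM(d)→c](R)) → 1
  π[f]((S ⋈[g=c] γ[u; SUM(d)→c](R))) → 1
  R → 6
  (π[f]((S ⋈[g=c] γ[u; SUM(d)→c](R))) ⋈[f=d] R) → 1
E2 stepwise |·|:
  R → 6
  S → 4
  R → 6
  γ[u; SUM(d)→c](R) → 4
  (S ⋈[g=c] γ[u; SUM(d)→c](R)) → 1
  π[f]((S ⋈[g=c] γ[u; SUM(d)→c](R))) → 1
  (R ⋈[d=f] π[f]((S ⋈[g=c] γ[u; SUM(d)→c](R)))) → 1
  π[f,u,d,x]((R ⋈[d=f] π[f]((S ⋈[g=c] γ[u; SUM(d)→c](R))))) → 1

E1 and E2 produce the same multiset:
f | u | d | x
1 | p | 1 | r

yes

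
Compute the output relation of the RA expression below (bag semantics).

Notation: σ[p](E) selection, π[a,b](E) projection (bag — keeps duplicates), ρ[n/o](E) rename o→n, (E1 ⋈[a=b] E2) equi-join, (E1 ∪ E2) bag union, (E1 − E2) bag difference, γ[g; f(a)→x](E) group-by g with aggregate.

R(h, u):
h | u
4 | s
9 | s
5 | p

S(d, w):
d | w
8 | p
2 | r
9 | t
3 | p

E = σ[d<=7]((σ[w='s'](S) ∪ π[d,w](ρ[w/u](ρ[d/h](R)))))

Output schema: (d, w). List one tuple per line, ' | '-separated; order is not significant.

Subexpression sizes:
  S → 4
  σ[w='s'](S) → 0
  R → 3
  ρ[d/h](R) → 3
  ρ[w/u](ρ[d/h](R)) → 3
  π[d,w](ρ[w/u](ρ[d/h](R))) → 3
  (σ[w='s'](S) ∪ π[d,w](ρ[w/u](ρ[d/h](R)))) → 3
  σ[d<=7]((σ[w='s'](S) ∪ π[d,w](ρ[w/u](ρ[d/h](R))))) → 2

== RESULT ==
d | w
4 | s
5 | p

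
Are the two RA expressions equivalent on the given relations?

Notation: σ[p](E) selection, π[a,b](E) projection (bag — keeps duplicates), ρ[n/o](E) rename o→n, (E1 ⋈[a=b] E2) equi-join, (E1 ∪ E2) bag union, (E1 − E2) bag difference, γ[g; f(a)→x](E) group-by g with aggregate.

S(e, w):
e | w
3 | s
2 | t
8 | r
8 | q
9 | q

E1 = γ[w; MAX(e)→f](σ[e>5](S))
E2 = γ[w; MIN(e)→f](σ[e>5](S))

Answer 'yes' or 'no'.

E1 row counts bottom-up:
  S → 5
  σ[e>5](S) → 3
  γ[w; MAX(e)→f](σ[e>5](S)) → 2
E2 row counts bottom-up:
  S → 5
  σ[e>5](S) → 3
  γ[w; MIN(e)→f](σ[e>5](S)) → 2

E1 result:
w | f
q | 9
r | 8
E2 result:
w | f
q | 8
r | 8
Witness: ('q', 8) appears 0× in E1 but 1× in E2.

no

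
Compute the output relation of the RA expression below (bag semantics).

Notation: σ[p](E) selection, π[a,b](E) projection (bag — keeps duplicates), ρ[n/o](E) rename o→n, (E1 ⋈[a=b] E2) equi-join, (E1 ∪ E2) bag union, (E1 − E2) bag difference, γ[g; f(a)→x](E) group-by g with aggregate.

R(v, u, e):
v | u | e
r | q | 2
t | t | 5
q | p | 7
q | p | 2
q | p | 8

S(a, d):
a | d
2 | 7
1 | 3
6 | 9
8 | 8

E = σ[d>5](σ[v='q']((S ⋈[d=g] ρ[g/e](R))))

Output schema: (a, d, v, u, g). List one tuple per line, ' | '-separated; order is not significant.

Row counts bottom-up:
  S → 4
  R → 5
  ρ[g/e](R) → 5
  (S ⋈[d=g] ρ[g/e](R)) → 2
  σ[v='q']((S ⋈[d=g] ρ[g/e](R))) → 2
  σ[d>5](σ[v='q']((S ⋈[d=g] ρ[g/e](R)))) → 2

== RESULT ==
a | d | v | u | g
2 | 7 | q | p | 7
8 | 8 | q | p | 8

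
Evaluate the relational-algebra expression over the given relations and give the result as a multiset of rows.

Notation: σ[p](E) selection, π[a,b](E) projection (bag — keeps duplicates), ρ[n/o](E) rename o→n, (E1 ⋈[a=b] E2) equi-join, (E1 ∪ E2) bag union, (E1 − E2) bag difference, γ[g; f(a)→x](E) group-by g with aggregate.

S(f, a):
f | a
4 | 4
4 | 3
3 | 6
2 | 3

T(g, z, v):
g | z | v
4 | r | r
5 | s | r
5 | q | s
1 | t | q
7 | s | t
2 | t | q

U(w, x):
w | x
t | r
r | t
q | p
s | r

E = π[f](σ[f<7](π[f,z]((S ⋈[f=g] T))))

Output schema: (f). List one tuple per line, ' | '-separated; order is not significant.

Row counts bottom-up:
  S → 4
  T → 6
  (S ⋈[f=g] T) → 3
  π[f,z]((S ⋈[f=g] T)) → 3
  σ[f<7](π[f,z]((S ⋈[f=g] T))) → 3
  π[f](σ[f<7](π[f,z]((S ⋈[f=g] T)))) → 3

== RESULT ==
f
2
4
4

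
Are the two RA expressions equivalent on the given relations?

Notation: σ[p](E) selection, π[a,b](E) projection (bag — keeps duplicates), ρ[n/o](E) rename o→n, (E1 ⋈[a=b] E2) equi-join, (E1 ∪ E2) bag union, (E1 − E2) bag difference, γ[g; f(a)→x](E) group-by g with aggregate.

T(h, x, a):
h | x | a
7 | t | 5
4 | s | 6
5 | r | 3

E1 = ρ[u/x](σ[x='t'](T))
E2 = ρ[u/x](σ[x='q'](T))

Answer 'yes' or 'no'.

E1 subexpression sizes:
  T → 3
  σ[x='t'](T) → 1
  ρ[u/x](σ[x='t'](T)) → 1
E2 subexpression sizes:
  T → 3
  σ[x='q'](T) → 0
  ρ[u/x](σ[x='q'](T)) → 0

E1 result:
h | u | a
7 | t | 5
E2 result:
h | u | a
(0 rows)
Witness: (7, 't', 5) appears 1× in E1 but 0× in E2.

no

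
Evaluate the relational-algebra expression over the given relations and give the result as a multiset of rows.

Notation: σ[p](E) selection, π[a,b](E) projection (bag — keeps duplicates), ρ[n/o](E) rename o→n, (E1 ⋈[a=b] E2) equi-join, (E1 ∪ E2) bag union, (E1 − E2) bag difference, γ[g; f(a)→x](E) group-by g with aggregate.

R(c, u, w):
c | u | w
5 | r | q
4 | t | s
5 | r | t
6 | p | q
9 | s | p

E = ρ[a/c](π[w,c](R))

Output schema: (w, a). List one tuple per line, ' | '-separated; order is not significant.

Row counts bottom-up:
  R → 5
  π[w,c](R) → 5
  ρ[a/c](π[w,c](R)) → 5

== RESULT ==
w | a
p | 9
q | 5
q | 6
s | 4
t | 5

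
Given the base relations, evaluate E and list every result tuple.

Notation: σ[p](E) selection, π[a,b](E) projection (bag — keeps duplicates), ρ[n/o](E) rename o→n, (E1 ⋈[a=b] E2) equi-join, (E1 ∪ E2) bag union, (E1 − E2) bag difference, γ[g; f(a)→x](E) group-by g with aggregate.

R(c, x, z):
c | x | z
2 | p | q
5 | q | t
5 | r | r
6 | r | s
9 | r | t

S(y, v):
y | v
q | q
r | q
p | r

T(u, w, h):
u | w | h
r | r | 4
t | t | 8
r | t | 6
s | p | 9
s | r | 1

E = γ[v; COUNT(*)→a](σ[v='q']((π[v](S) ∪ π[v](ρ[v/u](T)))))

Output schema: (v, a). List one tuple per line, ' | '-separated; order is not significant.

Row counts bottom-up:
  S → 3
  π[v](S) → 3
  T → 5
  ρ[v/u](T) → 5
  π[v](ρ[v/u](T)) → 5
  (π[v](S) ∪ π[v](ρ[v/u](T))) → 8
  σ[v='q']((π[v](S) ∪ π[v](ρ[v/u](T)))) → 2
  γ[v; COUNT(*)→a](σ[v='q']((π[v](S) ∪ π[v](ρ[v/u](T))))) → 1

== RESULT ==
v | a
q | 2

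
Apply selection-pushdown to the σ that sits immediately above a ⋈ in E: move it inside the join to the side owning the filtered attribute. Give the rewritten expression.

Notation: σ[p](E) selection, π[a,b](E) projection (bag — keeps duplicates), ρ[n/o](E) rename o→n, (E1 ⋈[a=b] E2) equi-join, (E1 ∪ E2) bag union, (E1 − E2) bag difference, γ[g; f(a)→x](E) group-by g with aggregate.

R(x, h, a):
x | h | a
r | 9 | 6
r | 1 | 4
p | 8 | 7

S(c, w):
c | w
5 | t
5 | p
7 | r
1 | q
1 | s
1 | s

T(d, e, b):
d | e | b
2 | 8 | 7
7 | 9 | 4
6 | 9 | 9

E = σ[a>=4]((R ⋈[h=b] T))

σ filters on a, owned by the left side.
E' = (σ[a>=4](R) ⋈[h=b] T)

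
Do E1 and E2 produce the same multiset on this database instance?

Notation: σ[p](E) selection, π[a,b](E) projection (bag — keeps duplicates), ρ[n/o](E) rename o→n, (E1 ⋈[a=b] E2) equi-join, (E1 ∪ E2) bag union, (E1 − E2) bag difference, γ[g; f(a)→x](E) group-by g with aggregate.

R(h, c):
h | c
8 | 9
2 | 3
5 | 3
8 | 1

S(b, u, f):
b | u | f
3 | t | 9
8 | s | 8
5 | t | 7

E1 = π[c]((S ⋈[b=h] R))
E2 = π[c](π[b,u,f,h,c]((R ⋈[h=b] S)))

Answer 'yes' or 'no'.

E1 subexpression sizes:
  S → 3
  R → 4
  (S ⋈[b=h] R) → 3
  π[c]((S ⋈[b=h] R)) → 3
E2 subexpression sizes:
  R → 4
  S → 3
  (R ⋈[h=b] S) → 3
  π[b,u,f,h,c]((R ⋈[h=b] S)) → 3
  π[c](π[b,u,f,h,c]((R ⋈[h=b] S))) → 3

E1 and E2 produce the same multiset:
c
1
3
9

yes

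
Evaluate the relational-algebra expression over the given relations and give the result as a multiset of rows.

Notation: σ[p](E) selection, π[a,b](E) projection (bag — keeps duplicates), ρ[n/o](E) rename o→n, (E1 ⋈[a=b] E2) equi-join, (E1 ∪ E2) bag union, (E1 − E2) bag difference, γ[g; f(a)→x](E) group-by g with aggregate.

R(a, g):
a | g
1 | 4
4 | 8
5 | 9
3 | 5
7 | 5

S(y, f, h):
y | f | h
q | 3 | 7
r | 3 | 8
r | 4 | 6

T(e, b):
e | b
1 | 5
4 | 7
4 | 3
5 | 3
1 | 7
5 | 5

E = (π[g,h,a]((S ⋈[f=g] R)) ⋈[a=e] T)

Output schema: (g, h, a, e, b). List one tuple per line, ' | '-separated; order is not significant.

Subexpression sizes:
  S → 3
  R → 5
  (S ⋈[f=g] R) → 1
  π[g,h,a]((S ⋈[f=g] R)) → 1
  T → 6
  (π[g,h,a]((S ⋈[f=g] R)) ⋈[a=e] T) → 2

== RESULT ==
g | h | a | e | b
4 | 6 | 1 | 1 | 5
4 | 6 | 1 | 1 | 7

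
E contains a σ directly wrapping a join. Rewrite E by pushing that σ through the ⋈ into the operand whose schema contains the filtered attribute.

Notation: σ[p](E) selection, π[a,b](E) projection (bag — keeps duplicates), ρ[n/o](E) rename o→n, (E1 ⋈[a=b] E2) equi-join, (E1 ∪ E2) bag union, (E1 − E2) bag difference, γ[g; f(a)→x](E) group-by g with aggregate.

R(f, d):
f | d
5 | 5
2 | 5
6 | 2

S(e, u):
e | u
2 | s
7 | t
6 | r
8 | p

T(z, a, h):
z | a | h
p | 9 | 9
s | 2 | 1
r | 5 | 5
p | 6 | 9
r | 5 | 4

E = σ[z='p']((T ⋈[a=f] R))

σ filters on z, owned by the left side.
E' = (σ[z='p'](T) ⋈[a=f] R)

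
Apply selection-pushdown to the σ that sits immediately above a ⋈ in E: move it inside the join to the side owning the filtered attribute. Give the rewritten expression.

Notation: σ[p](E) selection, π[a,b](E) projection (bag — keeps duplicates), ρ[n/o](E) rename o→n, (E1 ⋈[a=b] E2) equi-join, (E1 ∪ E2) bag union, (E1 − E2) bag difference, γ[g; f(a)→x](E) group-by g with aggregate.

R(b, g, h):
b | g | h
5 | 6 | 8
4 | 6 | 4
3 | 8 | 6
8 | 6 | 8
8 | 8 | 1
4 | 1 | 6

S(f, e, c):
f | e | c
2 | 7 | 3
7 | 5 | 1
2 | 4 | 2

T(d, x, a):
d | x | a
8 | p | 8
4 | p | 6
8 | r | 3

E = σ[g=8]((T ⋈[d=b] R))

σ filters on g, owned by the right side.
E' = (T ⋈[d=b] σ[g=8](R))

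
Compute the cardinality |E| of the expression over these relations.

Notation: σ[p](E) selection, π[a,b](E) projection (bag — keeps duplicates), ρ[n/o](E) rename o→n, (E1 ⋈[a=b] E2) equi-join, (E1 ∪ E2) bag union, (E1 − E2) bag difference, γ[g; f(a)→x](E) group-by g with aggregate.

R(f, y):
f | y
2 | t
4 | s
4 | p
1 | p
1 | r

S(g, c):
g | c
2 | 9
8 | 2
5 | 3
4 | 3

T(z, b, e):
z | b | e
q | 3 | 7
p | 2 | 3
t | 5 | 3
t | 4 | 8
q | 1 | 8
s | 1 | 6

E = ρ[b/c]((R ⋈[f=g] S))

Per-node cardinality:
  R → 5
  S → 4
  (R ⋈[f=g] S) → 3
  ρ[b/c]((R ⋈[f=g] S)) → 3

|E| = 3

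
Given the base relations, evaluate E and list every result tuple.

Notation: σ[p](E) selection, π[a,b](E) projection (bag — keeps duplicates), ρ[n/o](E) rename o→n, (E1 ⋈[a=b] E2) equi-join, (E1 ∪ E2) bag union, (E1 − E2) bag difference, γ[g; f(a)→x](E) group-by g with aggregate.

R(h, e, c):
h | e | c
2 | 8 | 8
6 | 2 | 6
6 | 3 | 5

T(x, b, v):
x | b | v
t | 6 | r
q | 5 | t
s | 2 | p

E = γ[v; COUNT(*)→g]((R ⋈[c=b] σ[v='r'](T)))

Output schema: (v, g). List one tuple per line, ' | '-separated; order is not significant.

Row counts bottom-up:
  R → 3
  T → 3
  σ[v='r'](T) → 1
  (R ⋈[c=b] σ[v='r'](T)) → 1
  γ[v; COUNT(*)→g]((R ⋈[c=b] σ[v='r'](T))) → 1

== RESULT ==
v | g
r | 1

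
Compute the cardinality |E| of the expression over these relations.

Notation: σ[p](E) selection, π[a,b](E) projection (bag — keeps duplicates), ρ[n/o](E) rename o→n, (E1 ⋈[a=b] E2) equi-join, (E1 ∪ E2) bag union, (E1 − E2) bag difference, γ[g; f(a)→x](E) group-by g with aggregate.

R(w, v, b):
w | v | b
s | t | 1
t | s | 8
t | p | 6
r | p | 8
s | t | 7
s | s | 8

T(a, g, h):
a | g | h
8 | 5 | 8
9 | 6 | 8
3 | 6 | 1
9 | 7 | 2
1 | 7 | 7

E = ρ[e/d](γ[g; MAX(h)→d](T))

Row counts bottom-up:
  T → 5
  γ[g; MAX(h)→d](T) → 3
  ρ[e/d](γ[g; MAX(h)→d](T)) → 3

|E| = 3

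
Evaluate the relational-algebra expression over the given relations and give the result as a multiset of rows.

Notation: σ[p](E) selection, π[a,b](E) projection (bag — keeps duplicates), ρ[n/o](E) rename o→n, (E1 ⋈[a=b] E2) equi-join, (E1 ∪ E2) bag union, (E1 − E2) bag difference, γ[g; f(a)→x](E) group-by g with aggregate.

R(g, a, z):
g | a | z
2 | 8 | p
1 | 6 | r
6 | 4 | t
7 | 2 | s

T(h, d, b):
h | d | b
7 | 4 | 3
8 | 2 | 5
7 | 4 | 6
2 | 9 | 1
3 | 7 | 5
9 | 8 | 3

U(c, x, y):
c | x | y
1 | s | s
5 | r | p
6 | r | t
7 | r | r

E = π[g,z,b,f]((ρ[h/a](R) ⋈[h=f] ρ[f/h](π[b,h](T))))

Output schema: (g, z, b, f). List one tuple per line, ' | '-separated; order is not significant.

Stepwise |·|:
  R → 4
  ρ[h/a](R) → 4
  T → 6
  π[b,h](T) → 6
  ρ[f/h](π[b,h](T)) → 6
  (ρ[h/a](R) ⋈[h=f] ρ[f/h](π[b,h](T))) → 2
  π[g,z,b,f]((ρ[h/a](R) ⋈[h=f] ρ[f/h](π[b,h](T)))) → 2

== RESULT ==
g | z | b | f
2 | p | 5 | 8
7 | s | 1 | 2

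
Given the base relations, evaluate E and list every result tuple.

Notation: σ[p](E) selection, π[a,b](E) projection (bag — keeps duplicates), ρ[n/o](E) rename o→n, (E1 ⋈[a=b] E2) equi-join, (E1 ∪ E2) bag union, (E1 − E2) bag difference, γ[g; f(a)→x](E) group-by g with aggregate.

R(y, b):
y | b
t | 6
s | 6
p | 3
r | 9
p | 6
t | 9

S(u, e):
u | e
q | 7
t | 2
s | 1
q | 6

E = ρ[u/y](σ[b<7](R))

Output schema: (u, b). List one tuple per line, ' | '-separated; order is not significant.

Subexpression sizes:
  R → 6
  σ[b<7](R) → 4
  ρ[u/y](σ[b<7](R)) → 4

== RESULT ==
u | b
p | 3
p | 6
s | 6
t | 6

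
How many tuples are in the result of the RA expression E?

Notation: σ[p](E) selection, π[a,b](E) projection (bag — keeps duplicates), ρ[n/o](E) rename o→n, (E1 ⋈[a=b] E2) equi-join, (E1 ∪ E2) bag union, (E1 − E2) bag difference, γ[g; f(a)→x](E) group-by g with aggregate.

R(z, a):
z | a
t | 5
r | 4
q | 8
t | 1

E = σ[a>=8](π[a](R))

Per-node cardinality:
  R → 4
  π[a](R) → 4
  σ[a>=8](π[a](R)) → 1

|E| = 1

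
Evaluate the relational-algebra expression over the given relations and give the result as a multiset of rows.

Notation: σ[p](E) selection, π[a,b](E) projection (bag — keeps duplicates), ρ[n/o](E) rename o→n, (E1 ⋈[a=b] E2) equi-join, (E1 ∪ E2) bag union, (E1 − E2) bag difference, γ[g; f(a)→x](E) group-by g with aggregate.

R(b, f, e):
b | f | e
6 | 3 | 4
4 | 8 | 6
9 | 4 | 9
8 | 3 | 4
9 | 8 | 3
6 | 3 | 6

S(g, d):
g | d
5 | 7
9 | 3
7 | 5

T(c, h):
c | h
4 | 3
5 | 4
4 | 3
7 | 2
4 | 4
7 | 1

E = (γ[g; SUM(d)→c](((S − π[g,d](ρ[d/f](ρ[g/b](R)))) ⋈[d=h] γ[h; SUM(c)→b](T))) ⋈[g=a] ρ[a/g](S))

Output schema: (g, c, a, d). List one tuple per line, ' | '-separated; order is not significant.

Per-node cardinality:
  S → 3
  R → 6
  ρ[g/b](R) → 6
  ρ[d/f](ρ[g/b](R)) → 6
  π[g,d](ρ[d/f](ρ[g/b](R))) → 6
  (S − π[g,d](ρ[d/f](ρ[g/b](R)))) → 3
  T → 6
  γ[h; SUM(c)→b](T) → 4
  ((S − π[g,d](ρ[d/f](ρ[g/b](R)))) ⋈[d=h] γ[h; SUM(c)→b](T)) → 1
  γ[g; SUM(d)→c](((S − π[g,d](ρ[d/f](ρ[g/b](R)))) ⋈[d=h] γ[h; SUM(c)→b](T))) → 1
  S → 3
  ρ[a/g](S) → 3
  (γ[g; SUM(d)→c](((S − π[g,d](ρ[d/f](ρ[g/b](R)))) ⋈[d=h] γ[h; SUM(c)→b](T))) ⋈[g=a] ρ[a/g](S)) → 1

== RESULT ==
g | c | a | d
9 | 3 | 9 | 3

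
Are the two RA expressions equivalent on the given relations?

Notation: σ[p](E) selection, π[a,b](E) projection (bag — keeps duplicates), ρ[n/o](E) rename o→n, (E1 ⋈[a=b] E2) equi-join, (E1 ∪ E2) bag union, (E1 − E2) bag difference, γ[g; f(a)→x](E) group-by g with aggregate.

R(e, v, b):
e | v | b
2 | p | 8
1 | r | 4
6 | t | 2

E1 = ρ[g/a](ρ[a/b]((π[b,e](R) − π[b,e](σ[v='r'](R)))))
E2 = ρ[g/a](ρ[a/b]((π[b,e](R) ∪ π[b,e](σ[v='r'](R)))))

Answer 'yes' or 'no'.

E1 subexpression sizes:
  R → 3
  π[b,e](R) → 3
  R → 3
  σ[v='r'](R) → 1
  π[b,e](σ[v='r'](R)) → 1
  (π[b,e](R) − π[b,e](σ[v='r'](R))) → 2
  ρ[a/b]((π[b,e](R) − π[b,e](σ[v='r'](R)))) → 2
  ρ[g/a](ρ[a/b]((π[b,e](R) − π[b,e](σ[v='r'](R))))) → 2
E2 subexpression sizes:
  R → 3
  π[b,e](R) → 3
  R → 3
  σ[v='r'](R) → 1
  π[b,e](σ[v='r'](R)) → 1
  (π[b,e](R) ∪ π[b,e](σ[v='r'](R))) → 4
  ρ[a/b]((π[b,e](R) ∪ π[b,e](σ[v='r'](R)))) → 4
  ρ[g/a](ρ[a/b]((π[b,e](R) ∪ π[b,e](σ[v='r'](R))))) → 4

E1 result:
g | e
2 | 6
8 | 2
E2 result:
g | e
2 | 6
4 | 1
4 | 1
8 | 2
Witness: (4, 1) appears 0× in E1 but 2× in E2.

no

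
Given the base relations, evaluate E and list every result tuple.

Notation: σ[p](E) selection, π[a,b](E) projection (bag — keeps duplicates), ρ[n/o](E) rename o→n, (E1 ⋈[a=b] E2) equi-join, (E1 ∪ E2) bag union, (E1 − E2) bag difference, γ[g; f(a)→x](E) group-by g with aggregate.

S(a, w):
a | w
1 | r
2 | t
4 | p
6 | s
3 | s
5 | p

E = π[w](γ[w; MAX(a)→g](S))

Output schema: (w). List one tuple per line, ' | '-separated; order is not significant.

Stepwise |·|:
  S → 6
  γ[w; MAX(a)→g](S) → 4
  π[w](γ[w; MAX(a)→g](S)) → 4

== RESULT ==
w
p
r
s
t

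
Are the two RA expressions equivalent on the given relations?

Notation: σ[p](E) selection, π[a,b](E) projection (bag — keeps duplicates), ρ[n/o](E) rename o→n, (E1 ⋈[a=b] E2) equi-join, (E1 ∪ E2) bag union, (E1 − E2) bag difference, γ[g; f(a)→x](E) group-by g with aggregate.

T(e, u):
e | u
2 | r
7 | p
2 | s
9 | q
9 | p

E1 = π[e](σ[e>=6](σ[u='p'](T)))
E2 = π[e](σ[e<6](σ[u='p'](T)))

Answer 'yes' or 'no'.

E1 stepwise |·|:
  T → 5
  σ[u='p'](T) → 2
  σ[e>=6](σ[u='p'](T)) → 2
  π[e](σ[e>=6](σ[u='p'](T))) → 2
E2 stepwise |·|:
  T → 5
  σ[u='p'](T) → 2
  σ[e<6](σ[u='p'](T)) → 0
  π[e](σ[e<6](σ[u='p'](T))) → 0

E1 result:
e
7
9
E2 result:
e
(0 rows)
Witness: (7,) appears 1× in E1 but 0× in E2.

no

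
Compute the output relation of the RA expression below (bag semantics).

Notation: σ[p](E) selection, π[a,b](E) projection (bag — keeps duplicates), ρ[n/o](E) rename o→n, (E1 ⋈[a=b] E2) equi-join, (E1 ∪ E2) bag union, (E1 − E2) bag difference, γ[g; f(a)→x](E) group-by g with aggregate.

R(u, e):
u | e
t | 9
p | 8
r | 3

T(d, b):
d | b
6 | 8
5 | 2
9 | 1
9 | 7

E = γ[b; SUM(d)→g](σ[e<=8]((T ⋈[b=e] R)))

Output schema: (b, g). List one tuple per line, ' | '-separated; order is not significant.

Per-node cardinality:
  T → 4
  R → 3
  (T ⋈[b=e] R) → 1
  σ[e<=8]((T ⋈[b=e] R)) → 1
  γ[b; SUM(d)→g](σ[e<=8]((T ⋈[b=e] R))) → 1

== RESULT ==
b | g
8 | 6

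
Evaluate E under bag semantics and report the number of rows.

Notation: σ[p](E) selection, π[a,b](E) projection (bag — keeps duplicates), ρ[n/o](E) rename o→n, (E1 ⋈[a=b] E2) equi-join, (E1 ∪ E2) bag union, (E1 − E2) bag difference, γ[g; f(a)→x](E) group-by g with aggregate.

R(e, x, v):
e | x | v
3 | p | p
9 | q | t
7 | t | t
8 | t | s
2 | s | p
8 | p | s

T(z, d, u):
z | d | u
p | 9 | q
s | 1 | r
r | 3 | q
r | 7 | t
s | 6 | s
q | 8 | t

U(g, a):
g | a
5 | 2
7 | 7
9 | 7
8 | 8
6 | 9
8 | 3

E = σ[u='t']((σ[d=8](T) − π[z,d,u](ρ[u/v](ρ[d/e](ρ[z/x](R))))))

Row counts bottom-up:
  T → 6
  σ[d=8](T) → 1
  R → 6
  ρ[z/x](R) → 6
  ρ[d/e](ρ[z/x](R)) → 6
  ρ[u/v](ρ[d/e](ρ[z/x](R))) → 6
  π[z,d,u](ρ[u/v](ρ[d/e](ρ[z/x](R)))) → 6
  (σ[d=8](T) − π[z,d,u](ρ[u/v](ρ[d/e](ρ[z/x](R))))) → 1
  σ[u='t']((σ[d=8](T) − π[z,d,u](ρ[u/v](ρ[d/e](ρ[z/x](R)))))) → 1

|E| = 1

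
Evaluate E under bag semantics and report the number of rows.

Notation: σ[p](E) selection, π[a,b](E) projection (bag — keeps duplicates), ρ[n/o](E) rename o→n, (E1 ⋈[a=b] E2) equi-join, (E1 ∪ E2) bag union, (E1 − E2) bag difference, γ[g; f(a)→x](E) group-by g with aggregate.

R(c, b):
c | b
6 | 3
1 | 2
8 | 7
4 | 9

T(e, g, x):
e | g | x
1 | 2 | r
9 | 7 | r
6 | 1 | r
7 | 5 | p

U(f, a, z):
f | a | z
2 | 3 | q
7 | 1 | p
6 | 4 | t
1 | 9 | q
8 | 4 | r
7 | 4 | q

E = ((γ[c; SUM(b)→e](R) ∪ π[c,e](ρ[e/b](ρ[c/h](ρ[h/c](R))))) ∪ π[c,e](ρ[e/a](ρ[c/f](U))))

Subexpression sizes:
  R → 4
  γ[c; SUM(b)→e](R) → 4
  R → 4
  ρ[h/c](R) → 4
  ρ[c/h](ρ[h/c](R)) → 4
  ρ[e/b](ρ[c/h](ρ[h/c](R))) → 4
  π[c,e](ρ[e/b](ρ[c/h](ρ[h/c](R)))) → 4
  (γ[c; SUM(b)→e](R) ∪ π[c,e](ρ[e/b](ρ[c/h](ρ[h/c](R))))) → 8
  U → 6
  ρ[c/f](U) → 6
  ρ[e/a](ρ[c/f](U)) → 6
  π[c,e](ρ[e/a](ρ[c/f](U))) → 6
  ((γ[c; SUM(b)→e](R) ∪ π[c,e](ρ[e/b](ρ[c/h](ρ[h/c](R))))) ∪ π[c,e](ρ[e/a](ρ[c/f](U)))) → 14

|E| = 14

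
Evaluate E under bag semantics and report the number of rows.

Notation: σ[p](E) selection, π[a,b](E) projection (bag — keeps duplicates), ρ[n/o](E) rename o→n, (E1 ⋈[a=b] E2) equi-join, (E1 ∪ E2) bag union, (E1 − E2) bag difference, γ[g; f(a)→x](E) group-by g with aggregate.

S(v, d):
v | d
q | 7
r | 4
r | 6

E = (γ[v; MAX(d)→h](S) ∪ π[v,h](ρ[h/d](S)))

Row counts bottom-up:
  S → 3
  γ[v; MAX(d)→h](S) → 2
  S → 3
  ρ[h/d](S) → 3
  π[v,h](ρ[h/d](S)) → 3
  (γ[v; MAX(d)→h](S) ∪ π[v,h](ρ[h/d](S))) → 5

|E| = 5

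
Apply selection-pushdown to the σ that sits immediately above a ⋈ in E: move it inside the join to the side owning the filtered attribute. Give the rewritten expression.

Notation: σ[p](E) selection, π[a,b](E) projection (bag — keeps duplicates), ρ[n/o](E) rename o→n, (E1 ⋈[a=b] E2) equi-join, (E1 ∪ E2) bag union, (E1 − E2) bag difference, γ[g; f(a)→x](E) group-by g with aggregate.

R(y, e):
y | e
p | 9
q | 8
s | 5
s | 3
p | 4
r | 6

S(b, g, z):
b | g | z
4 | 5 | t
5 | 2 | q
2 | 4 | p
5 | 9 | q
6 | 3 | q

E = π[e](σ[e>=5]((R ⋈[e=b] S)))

σ filters on e, owned by the left side.
E' = π[e]((σ[e>=5](R) ⋈[e=b] S))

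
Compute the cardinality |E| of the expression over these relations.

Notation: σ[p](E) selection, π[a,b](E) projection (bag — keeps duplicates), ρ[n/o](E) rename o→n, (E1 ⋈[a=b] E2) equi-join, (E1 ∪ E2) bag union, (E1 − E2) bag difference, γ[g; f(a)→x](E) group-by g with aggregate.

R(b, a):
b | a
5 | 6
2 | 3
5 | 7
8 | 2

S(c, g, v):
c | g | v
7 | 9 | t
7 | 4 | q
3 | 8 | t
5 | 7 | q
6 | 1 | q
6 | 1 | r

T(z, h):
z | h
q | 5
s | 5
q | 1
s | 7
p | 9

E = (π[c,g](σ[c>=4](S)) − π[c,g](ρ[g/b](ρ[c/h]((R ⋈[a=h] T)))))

Row counts bottom-up:
  S → 6
  σ[c>=4](S) → 5
  π[c,g](σ[c>=4](S)) → 5
  R → 4
  T → 5
  (R ⋈[a=h] T) → 1
  ρ[c/h]((R ⋈[a=h] T)) → 1
  ρ[g/b](ρ[c/h]((R ⋈[a=h] T))) → 1
  π[c,g](ρ[g/b](ρ[c/h]((R ⋈[a=h] T)))) → 1
  (π[c,g](σ[c>=4](S)) − π[c,g](ρ[g/b](ρ[c/h]((R ⋈[a=h] T))))) → 5

|E| = 5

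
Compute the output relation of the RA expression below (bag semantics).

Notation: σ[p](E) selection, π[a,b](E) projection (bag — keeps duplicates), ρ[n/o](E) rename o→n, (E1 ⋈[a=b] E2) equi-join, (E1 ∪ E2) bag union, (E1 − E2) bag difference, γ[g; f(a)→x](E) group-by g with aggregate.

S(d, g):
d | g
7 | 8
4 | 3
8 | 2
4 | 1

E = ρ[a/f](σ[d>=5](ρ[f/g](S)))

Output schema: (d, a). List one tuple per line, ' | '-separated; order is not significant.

Row counts bottom-up:
  S → 4
  ρ[f/g](S) → 4
  σ[d>=5](ρ[f/g](S)) → 2
  ρ[a/f](σ[d>=5](ρ[f/g](S))) → 2

== RESULT ==
d | a
7 | 8
8 | 2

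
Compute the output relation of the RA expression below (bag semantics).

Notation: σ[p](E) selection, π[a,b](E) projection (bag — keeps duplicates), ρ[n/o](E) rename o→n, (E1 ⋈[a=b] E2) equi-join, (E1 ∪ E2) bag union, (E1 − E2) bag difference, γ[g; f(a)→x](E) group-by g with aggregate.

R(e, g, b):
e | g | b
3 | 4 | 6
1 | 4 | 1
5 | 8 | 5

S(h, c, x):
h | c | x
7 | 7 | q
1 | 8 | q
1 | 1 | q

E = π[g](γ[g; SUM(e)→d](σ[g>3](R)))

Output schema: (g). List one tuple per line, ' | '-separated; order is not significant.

Per-node cardinality:
  R → 3
  σ[g>3](R) → 3
  γ[g; SUM(e)→d](σ[g>3](R)) → 2
  π[g](γ[g; SUM(e)→d](σ[g>3](R))) → 2

== RESULT ==
g
4
8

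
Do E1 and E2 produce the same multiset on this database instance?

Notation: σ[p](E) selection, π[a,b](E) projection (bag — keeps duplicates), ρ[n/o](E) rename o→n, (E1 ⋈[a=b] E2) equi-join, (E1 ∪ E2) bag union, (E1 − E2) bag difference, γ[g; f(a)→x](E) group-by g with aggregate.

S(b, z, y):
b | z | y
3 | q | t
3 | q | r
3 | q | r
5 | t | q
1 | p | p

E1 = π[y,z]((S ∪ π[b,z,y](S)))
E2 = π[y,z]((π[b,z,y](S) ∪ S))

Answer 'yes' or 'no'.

E1 per-node cardinality:
  S → 5
  S → 5
  π[b,z,y](S) → 5
  (S ∪ π[b,z,y](S)) → 10
  π[y,z]((S ∪ π[b,z,y](S))) → 10
E2 per-node cardinality:
  S → 5
  π[b,z,y](S) → 5
  S → 5
  (π[b,z,y](S) ∪ S) → 10
  π[y,z]((π[b,z,y](S) ∪ S)) → 10

E1 and E2 produce the same multiset:
y | z
p | p
p | p
q | t
q | t
r | q
r | q
r | q
r | q
t | q
t | q

yes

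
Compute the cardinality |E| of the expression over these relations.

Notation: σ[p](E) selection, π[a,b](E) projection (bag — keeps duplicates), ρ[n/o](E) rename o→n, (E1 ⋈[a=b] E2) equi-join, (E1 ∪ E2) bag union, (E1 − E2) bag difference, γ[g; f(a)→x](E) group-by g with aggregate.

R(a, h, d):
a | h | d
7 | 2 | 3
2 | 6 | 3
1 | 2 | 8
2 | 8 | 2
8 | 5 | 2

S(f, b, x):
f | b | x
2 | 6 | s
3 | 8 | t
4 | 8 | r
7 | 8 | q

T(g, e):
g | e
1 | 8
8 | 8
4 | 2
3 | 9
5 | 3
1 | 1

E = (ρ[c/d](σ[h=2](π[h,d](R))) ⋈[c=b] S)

Row counts bottom-up:
  R → 5
  π[h,d](R) → 5
  σ[h=2](π[h,d](R)) → 2
  ρ[c/d](σ[h=2](π[h,d](R))) → 2
  S → 4
  (ρ[c/d](σ[h=2](π[h,d](R))) ⋈[c=b] S) → 3

|E| = 3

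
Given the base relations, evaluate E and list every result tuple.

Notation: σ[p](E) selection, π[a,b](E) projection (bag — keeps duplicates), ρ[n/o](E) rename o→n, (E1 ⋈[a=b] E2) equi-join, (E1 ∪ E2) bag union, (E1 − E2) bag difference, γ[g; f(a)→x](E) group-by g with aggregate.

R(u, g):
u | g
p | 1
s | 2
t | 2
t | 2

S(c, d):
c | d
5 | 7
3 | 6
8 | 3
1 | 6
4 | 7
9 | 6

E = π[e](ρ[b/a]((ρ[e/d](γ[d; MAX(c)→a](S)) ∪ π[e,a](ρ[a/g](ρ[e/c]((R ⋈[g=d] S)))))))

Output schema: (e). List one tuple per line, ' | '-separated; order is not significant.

Per-node cardinality:
  S → 6
  γ[d; MAX(c)→a](S) → 3
  ρ[e/d](γ[d; MAX(c)→a](S)) → 3
  R → 4
  S → 6
  (R ⋈[g=d] S) → 0
  ρ[e/c]((R ⋈[g=d] S)) → 0
  ρ[a/g](ρ[e/c]((R ⋈[g=d] S))) → 0
  π[e,a](ρ[a/g](ρ[e/c]((R ⋈[g=d] S)))) → 0
  (ρ[e/d](γ[d; MAX(c)→a](S)) ∪ π[e,a](ρ[a/g](ρ[e/c]((R ⋈[g=d] S))))) → 3
  ρ[b/a]((ρ[e/d](γ[d; MAX(c)→a](S)) ∪ π[e,a](ρ[a/g](ρ[e/c]((R ⋈[g=d] S)))))) → 3
  π[e](ρ[b/a]((ρ[e/d](γ[d; MAX(c)→a](S)) ∪ π[e,a](ρ[a/g](ρ[e/c]((R ⋈[g=d] S))))))) → 3

== RESULT ==
e
3
6
7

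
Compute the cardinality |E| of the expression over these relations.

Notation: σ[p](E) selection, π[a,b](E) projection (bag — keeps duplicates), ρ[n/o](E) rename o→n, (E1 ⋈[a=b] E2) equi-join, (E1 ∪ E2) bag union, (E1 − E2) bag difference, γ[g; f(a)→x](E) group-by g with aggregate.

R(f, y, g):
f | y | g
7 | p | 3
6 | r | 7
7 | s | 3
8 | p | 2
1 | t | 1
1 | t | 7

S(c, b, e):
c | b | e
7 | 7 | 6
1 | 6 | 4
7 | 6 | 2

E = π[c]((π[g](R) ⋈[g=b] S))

Subexpression sizes:
  R → 6
  π[g](R) → 6
  S → 3
  (π[g](R) ⋈[g=b] S) → 2
  π[c]((π[g](R) ⋈[g=b] S)) → 2

|E| = 2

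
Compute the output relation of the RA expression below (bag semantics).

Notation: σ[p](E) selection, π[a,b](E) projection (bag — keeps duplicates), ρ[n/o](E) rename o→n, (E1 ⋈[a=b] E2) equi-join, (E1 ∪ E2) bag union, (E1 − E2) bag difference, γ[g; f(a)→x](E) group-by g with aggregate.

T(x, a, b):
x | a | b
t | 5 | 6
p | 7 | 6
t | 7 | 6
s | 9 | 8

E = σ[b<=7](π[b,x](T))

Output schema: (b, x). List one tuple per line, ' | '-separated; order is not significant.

Per-node cardinality:
  T → 4
  π[b,x](T) → 4
  σ[b<=7](π[b,x](T)) → 3

== RESULT ==
b | x
6 | p
6 | t
6 | t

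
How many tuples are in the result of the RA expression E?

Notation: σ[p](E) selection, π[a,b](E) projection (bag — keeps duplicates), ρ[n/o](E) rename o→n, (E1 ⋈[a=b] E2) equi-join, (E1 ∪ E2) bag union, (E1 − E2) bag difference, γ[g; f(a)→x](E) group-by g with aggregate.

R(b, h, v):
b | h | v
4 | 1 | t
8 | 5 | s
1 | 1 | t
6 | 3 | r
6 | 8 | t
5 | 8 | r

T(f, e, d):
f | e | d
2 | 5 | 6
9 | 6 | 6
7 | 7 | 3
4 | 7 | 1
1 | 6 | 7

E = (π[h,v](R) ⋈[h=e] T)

Stepwise |·|:
  R → 6
  π[h,v](R) → 6
  T → 5
  (π[h,v](R) ⋈[h=e] T) → 1

|E| = 1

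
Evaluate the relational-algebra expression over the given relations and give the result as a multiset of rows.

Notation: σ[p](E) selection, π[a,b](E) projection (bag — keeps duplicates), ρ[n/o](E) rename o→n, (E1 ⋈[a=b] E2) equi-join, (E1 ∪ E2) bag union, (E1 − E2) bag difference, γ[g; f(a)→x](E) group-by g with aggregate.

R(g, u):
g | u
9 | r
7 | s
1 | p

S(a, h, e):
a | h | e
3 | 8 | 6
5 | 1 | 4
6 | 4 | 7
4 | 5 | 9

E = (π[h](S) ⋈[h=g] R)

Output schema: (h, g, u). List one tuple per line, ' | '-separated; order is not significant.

Row counts bottom-up:
  S → 4
  π[h](S) → 4
  R → 3
  (π[h](S) ⋈[h=g] R) → 1

== RESULT ==
h | g | u
1 | 1 | p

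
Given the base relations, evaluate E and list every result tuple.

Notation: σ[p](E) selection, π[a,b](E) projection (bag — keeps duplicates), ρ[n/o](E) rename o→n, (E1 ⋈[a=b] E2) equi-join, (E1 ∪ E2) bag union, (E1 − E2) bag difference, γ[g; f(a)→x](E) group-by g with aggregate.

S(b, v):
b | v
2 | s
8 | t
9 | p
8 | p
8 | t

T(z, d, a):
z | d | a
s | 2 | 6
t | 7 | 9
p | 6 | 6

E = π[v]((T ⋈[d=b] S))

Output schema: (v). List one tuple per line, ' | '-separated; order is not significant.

Row counts bottom-up:
  T → 3
  S → 5
  (T ⋈[d=b] S) → 1
  π[v]((T ⋈[d=b] S)) → 1

== RESULT ==
v
s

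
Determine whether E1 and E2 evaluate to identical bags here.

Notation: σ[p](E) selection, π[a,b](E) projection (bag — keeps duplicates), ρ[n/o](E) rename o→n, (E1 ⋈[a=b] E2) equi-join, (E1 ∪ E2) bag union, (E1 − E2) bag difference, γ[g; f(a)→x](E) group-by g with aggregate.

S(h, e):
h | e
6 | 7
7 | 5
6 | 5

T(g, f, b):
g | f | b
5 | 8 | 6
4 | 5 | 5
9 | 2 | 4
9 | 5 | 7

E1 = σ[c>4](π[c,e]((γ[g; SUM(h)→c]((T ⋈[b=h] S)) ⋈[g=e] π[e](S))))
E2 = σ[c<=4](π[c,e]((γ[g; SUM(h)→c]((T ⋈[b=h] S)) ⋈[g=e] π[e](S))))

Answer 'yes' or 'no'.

E1 stepwise |·|:
  T → 4
  S → 3
  (T ⋈[b=h] S) → 3
  γ[g; SUM(h)→c]((T ⋈[b=h] S)) → 2
  S → 3
  π[e](S) → 3
  (γ[g; SUM(h)→c]((T ⋈[b=h] S)) ⋈[g=e] π[e](S)) → 2
  π[c,e]((γ[g; SUM(h)→c]((T ⋈[b=h] S)) ⋈[g=e] π[e](S))) → 2
  σ[c>4](π[c,e]((γ[g; SUM(h)→c]((T ⋈[b=h] S)) ⋈[g=e] π[e](S)))) → 2
E2 stepwise |·|:
  T → 4
  S → 3
  (T ⋈[b=h] S) → 3
  γ[g; SUM(h)→c]((T ⋈[b=h] S)) → 2
  S → 3
  π[e](S) → 3
  (γ[g; SUM(h)→c]((T ⋈[b=h] S)) ⋈[g=e] π[e](S)) → 2
  π[c,e]((γ[g; SUM(h)→c]((T ⋈[b=h] S)) ⋈[g=e] π[e](S))) → 2
  σ[c<=4](π[c,e]((γ[g; SUM(h)→c]((T ⋈[b=h] S)) ⋈[g=e] π[e](S)))) → 0

E1 result:
c | e
12 | 5
12 | 5
E2 result:
c | e
(0 rows)
Witness: (12, 5) appears 2× in E1 but 0× in E2.

no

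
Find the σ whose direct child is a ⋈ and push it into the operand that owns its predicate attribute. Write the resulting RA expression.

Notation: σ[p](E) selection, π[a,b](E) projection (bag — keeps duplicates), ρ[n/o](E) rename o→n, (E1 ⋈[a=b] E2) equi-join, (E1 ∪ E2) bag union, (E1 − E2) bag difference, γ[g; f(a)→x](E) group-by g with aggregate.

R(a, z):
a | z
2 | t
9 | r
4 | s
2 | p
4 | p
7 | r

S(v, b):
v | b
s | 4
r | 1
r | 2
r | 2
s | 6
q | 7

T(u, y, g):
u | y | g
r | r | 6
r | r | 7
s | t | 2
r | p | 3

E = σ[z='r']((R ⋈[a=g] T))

σ filters on z, owned by the left side.
E' = (σ[z='r'](R) ⋈[a=g] T)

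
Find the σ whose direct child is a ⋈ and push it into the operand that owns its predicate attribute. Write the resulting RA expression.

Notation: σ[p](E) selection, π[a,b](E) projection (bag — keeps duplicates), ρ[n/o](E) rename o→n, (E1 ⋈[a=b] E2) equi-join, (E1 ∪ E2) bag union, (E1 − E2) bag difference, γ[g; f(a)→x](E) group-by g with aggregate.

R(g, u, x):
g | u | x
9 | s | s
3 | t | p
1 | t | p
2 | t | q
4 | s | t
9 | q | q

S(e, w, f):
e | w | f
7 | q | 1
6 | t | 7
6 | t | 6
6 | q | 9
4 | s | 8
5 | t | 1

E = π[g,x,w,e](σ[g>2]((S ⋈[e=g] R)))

σ filters on g, owned by the right side.
E' = π[g,x,w,e]((S ⋈[e=g] σ[g>2](R)))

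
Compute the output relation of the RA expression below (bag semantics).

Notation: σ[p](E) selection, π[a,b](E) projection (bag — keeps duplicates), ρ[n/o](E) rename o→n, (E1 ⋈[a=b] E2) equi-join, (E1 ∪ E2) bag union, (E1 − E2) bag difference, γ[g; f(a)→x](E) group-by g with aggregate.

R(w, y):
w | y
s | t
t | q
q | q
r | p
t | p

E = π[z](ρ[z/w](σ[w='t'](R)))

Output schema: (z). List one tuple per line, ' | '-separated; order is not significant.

Stepwise |·|:
  R → 5
  σ[w='t'](R) → 2
  ρ[z/w](σ[w='t'](R)) → 2
  π[z](ρ[z/w](σ[w='t'](R))) → 2

== RESULT ==
z
t
t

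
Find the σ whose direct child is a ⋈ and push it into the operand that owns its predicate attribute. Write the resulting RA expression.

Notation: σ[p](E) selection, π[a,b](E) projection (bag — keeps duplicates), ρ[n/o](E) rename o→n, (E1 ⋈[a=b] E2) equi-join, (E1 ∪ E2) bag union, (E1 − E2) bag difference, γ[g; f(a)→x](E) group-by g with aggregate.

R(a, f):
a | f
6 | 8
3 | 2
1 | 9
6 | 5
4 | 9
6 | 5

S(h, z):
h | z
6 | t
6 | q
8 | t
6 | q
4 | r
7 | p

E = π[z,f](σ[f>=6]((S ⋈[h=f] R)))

σ filters on f, owned by the right side.
E' = π[z,f]((S ⋈[h=f] σ[f>=6](R)))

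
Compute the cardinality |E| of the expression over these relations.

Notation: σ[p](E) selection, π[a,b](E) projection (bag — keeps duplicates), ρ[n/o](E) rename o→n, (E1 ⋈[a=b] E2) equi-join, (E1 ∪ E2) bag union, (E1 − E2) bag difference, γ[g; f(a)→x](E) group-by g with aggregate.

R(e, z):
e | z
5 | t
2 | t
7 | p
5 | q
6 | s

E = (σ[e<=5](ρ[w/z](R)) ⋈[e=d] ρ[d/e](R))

Subexpression sizes:
  R → 5
  ρ[w/z](R) → 5
  σ[e<=5](ρ[w/z](R)) → 3
  R → 5
  ρ[d/e](R) → 5
  (σ[e<=5](ρ[w/z](R)) ⋈[e=d] ρ[d/e](R)) → 5

|E| = 5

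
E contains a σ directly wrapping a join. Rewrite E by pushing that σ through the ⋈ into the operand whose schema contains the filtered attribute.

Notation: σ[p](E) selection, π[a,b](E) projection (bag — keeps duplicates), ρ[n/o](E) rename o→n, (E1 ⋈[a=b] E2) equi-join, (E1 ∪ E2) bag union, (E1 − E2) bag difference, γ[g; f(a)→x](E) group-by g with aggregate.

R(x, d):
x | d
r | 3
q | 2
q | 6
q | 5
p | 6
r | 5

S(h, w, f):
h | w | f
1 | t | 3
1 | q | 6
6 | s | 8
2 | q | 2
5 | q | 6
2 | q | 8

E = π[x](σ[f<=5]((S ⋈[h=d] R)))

σ filters on f, owned by the left side.
E' = π[x]((σ[f<=5](S) ⋈[h=d] R))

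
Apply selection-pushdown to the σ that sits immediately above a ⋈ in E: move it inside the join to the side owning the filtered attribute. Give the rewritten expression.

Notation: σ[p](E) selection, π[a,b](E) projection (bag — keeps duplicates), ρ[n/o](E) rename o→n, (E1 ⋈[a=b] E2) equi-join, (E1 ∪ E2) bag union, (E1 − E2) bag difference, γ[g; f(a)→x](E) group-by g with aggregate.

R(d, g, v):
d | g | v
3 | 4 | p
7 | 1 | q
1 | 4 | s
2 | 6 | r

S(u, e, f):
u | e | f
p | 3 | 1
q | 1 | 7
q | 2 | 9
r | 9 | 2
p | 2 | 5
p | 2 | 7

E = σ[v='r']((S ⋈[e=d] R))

σ filters on v, owned by the right side.
E' = (S ⋈[e=d] σ[v='r'](R))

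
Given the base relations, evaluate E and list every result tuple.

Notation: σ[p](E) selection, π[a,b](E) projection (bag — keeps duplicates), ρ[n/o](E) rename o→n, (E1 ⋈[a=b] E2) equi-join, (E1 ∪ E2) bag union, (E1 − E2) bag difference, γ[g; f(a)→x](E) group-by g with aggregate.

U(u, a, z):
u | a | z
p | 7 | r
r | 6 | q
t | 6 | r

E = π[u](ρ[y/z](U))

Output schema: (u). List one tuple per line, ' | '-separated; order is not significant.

Row counts bottom-up:
  U → 3
  ρ[y/z](U) → 3
  π[u](ρ[y/z](U)) → 3

== RESULT ==
u
p
r
t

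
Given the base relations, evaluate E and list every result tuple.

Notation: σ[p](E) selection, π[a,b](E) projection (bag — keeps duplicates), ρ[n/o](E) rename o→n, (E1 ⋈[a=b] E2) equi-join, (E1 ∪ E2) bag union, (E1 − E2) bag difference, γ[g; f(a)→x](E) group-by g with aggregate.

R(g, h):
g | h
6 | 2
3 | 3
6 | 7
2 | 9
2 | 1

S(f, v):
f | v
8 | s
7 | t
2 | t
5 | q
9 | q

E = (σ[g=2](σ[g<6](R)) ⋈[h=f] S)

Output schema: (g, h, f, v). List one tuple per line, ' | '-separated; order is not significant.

Stepwise |·|:
  R → 5
  σ[g<6](R) → 3
  σ[g=2](σ[g<6](R)) → 2
  S → 5
  (σ[g=2](σ[g<6](R)) ⋈[h=f] S) → 1

== RESULT ==
g | h | f | v
2 | 9 | 9 | q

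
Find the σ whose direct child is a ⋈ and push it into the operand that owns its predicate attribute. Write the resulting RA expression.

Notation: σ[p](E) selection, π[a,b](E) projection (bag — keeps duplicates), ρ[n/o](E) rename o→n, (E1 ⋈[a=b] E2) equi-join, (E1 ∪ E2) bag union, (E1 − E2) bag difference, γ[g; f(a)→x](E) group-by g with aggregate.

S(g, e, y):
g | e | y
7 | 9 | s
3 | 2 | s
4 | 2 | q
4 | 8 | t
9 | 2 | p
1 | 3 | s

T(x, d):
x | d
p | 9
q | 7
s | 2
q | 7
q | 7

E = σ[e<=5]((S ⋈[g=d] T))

σ filters on e, owned by the left side.
E' = (σ[e<=5](S) ⋈[g=d] T)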